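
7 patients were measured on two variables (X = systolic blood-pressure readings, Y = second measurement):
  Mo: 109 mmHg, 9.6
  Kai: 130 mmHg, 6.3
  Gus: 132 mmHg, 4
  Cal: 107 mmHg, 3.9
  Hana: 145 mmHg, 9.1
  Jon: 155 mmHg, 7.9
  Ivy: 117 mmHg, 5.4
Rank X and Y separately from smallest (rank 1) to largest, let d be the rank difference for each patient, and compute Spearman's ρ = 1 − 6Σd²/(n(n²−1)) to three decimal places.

0.321

Ranks of variable 1: 2, 4, 5, 1, 6, 7, 3
Ranks of variable 2: 7, 4, 2, 1, 6, 5, 3
d = r₁ − r₂: -5, 0, 3, 0, 0, 2, 0
d²: 25, 0, 9, 0, 0, 4, 0; Σd² = 38
ρ = 1 − 6·38/(7·48) = 1 − 228/336 = 0.321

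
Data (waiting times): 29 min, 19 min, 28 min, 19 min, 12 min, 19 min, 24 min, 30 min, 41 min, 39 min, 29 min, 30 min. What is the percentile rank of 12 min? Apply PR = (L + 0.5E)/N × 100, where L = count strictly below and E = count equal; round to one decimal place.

N = 12.
Strictly below 12: 0. Equal to 12: 1.
PR = (0 + 0.5·1)/12 × 100 = 4.2

4.2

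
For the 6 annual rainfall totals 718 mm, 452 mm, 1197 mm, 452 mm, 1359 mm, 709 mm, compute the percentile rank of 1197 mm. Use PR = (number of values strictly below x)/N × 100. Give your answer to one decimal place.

N = 6.
Strictly below 1197: 4. Equal to 1197: 1.
PR = 4/6 × 100 = 66.7

66.7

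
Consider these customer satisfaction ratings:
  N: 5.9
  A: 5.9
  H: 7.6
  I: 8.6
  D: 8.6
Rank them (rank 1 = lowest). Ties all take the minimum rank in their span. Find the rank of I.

4

Sorted (ascending): 5.9, 5.9, 7.6, 8.6, 8.6
The 2 values of 5.9 occupy positions 1–2 → each gets rank 1.
The 2 values of 8.6 occupy positions 4–5 → each gets rank 4.
I has value 8.6 → rank 4.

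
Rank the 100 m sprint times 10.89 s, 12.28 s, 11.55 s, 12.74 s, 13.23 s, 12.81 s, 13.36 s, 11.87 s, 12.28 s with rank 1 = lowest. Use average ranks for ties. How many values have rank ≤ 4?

Sorted (ascending): 10.89, 11.55, 11.87, 12.28, 12.28, 12.74, 12.81, 13.23, 13.36
The 2 values of 12.28 occupy positions 4–5 → average rank (4+5)/2 = 4.5.
Ranks ≤ 4: {1, 2, 3} → 3 values.

3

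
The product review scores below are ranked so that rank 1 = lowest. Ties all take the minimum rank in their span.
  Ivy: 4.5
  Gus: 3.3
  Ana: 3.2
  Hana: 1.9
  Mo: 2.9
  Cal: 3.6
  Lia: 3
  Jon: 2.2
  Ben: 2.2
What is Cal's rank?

8

Sorted (ascending): 1.9, 2.2, 2.2, 2.9, 3, 3.2, 3.3, 3.6, 4.5
The 2 values of 2.2 occupy positions 2–3 → each gets rank 2.
Cal has value 3.6 → rank 8.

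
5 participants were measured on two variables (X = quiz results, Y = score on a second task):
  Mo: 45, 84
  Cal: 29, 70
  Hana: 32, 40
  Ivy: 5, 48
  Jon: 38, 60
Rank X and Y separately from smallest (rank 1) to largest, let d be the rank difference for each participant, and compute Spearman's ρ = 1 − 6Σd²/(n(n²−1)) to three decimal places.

Ranks of variable 1: 5, 2, 3, 1, 4
Ranks of variable 2: 5, 4, 1, 2, 3
d = r₁ − r₂: 0, -2, 2, -1, 1
d²: 0, 4, 4, 1, 1; Σd² = 10
ρ = 1 − 6·10/(5·24) = 1 − 60/120 = 0.500

0.500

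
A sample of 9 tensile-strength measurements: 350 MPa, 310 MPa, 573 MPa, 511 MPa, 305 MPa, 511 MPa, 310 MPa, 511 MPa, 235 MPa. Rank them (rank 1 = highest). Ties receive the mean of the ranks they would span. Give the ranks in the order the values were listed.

5, 6.5, 1, 3, 8, 3, 6.5, 3, 9

Sorted (descending): 573, 511, 511, 511, 350, 310, 310, 305, 235
The 3 values of 511 occupy positions 2–4 → average rank 3.
The 2 values of 310 occupy positions 6–7 → average rank (6+7)/2 = 6.5.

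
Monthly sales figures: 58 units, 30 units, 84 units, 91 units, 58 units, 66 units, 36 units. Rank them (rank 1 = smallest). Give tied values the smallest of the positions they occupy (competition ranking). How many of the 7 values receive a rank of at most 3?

Sorted (ascending): 30, 36, 58, 58, 66, 84, 91
The 2 values of 58 occupy positions 3–4 → each gets rank 3.
Ranks ≤ 3: {1, 2, 3, 3} → 4 values.

4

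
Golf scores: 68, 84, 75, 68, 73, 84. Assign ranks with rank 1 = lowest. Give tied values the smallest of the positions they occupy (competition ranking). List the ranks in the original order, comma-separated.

1, 5, 4, 1, 3, 5

Sorted (ascending): 68, 68, 73, 75, 84, 84
The 2 values of 68 occupy positions 1–2 → each gets rank 1.
The 2 values of 84 occupy positions 5–6 → each gets rank 5.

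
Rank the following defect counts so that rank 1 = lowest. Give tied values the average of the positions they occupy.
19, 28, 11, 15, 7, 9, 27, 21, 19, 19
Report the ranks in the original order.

6, 10, 3, 4, 1, 2, 9, 8, 6, 6

Sorted (ascending): 7, 9, 11, 15, 19, 19, 19, 21, 27, 28
The 3 values of 19 occupy positions 5–7 → average rank 6.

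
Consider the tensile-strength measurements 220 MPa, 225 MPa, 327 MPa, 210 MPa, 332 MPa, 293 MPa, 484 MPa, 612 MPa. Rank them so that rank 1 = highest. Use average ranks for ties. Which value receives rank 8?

Sorted (descending): 612, 484, 332, 327, 293, 225, 220, 210
No ties — each value takes its position as its rank.
Rank 8 → value 210.

210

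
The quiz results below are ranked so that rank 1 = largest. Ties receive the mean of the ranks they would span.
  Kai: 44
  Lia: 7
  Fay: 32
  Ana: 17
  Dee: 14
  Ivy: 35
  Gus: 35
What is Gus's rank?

Sorted (descending): 44, 35, 35, 32, 17, 14, 7
The 2 values of 35 occupy positions 2–3 → average rank (2+3)/2 = 2.5.
Gus has value 35 → rank 2.5.

2.5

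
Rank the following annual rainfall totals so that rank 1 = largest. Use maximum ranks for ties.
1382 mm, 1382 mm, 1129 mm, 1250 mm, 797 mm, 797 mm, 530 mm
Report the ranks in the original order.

Sorted (descending): 1382, 1382, 1250, 1129, 797, 797, 530
The 2 values of 1382 occupy positions 1–2 → each gets rank 2.
The 2 values of 797 occupy positions 5–6 → each gets rank 6.

2, 2, 4, 3, 6, 6, 7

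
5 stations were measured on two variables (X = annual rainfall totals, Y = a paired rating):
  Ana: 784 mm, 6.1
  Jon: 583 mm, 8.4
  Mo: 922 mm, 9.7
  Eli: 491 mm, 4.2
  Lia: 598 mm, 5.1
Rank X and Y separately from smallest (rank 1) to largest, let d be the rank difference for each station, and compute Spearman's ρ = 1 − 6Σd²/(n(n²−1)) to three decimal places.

Ranks of variable 1: 4, 2, 5, 1, 3
Ranks of variable 2: 3, 4, 5, 1, 2
d = r₁ − r₂: 1, -2, 0, 0, 1
d²: 1, 4, 0, 0, 1; Σd² = 6
ρ = 1 − 6·6/(5·24) = 1 − 36/120 = 0.700

0.700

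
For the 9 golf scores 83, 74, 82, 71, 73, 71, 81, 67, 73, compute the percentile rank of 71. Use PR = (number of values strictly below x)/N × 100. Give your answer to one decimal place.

11.1

N = 9.
Strictly below 71: 1. Equal to 71: 2.
PR = 1/9 × 100 = 11.1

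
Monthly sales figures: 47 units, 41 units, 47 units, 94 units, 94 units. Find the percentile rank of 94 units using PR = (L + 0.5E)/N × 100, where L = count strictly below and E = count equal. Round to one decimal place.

N = 5.
Strictly below 94: 3. Equal to 94: 2.
PR = (3 + 0.5·2)/5 × 100 = 80.0

80.0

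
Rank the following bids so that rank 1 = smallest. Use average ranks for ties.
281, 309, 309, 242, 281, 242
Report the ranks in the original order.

3.5, 5.5, 5.5, 1.5, 3.5, 1.5

Sorted (ascending): 242, 242, 281, 281, 309, 309
The 2 values of 242 occupy positions 1–2 → average rank (1+2)/2 = 1.5.
The 2 values of 281 occupy positions 3–4 → average rank (3+4)/2 = 3.5.
The 2 values of 309 occupy positions 5–6 → average rank (5+6)/2 = 5.5.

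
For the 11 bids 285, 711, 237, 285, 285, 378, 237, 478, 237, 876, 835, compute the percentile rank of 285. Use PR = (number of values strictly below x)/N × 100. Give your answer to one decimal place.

27.3

N = 11.
Strictly below 285: 3. Equal to 285: 3.
PR = 3/11 × 100 = 27.3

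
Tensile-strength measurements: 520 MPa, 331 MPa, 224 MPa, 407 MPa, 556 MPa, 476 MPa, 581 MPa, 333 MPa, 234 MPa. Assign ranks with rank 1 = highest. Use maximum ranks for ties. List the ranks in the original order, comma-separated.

Sorted (descending): 581, 556, 520, 476, 407, 333, 331, 234, 224
No ties — each value takes its position as its rank.

3, 7, 9, 5, 2, 4, 1, 6, 8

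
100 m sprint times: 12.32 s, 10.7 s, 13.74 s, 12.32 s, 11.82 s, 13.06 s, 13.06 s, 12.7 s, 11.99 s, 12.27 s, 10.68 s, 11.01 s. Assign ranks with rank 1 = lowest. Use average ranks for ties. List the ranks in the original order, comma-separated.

Sorted (ascending): 10.68, 10.7, 11.01, 11.82, 11.99, 12.27, 12.32, 12.32, 12.7, 13.06, 13.06, 13.74
The 2 values of 12.32 occupy positions 7–8 → average rank (7+8)/2 = 7.5.
The 2 values of 13.06 occupy positions 10–11 → average rank (10+11)/2 = 10.5.

7.5, 2, 12, 7.5, 4, 10.5, 10.5, 9, 5, 6, 1, 3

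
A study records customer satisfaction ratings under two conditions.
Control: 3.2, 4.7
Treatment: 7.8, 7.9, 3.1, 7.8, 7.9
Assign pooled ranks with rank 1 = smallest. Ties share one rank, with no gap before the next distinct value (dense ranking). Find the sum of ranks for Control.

5

Sorted (ascending): 3.1, 3.2, 4.7, 7.8, 7.8, 7.9, 7.9
The 2 values of 7.8 share dense rank 4.
The 2 values of 7.9 share dense rank 5.
Remaining distinct values take the next consecutive integers.
Control values → pooled ranks: 3.2→2, 4.7→3
Rank sum = 2 + 3 = 5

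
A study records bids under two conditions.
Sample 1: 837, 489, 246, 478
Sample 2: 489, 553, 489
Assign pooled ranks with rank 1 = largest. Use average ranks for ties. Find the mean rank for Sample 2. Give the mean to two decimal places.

Sorted (descending): 837, 553, 489, 489, 489, 478, 246
The 3 values of 489 occupy positions 3–5 → average rank 4.
Sample 2 values → pooled ranks: 489→4, 553→2, 489→4
Mean rank = (4 + 2 + 4) / 3 = 3.33

3.33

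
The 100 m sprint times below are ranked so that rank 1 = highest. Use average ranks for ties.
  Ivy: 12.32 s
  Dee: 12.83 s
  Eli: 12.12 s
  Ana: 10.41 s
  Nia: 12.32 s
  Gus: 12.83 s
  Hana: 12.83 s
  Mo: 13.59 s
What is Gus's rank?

3

Sorted (descending): 13.59, 12.83, 12.83, 12.83, 12.32, 12.32, 12.12, 10.41
The 3 values of 12.83 occupy positions 2–4 → average rank 3.
The 2 values of 12.32 occupy positions 5–6 → average rank (5+6)/2 = 5.5.
Gus has value 12.83 s → rank 3.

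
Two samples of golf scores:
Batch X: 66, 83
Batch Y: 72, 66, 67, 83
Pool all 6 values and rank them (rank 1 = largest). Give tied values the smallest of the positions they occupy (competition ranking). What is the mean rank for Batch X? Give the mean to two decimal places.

Sorted (descending): 83, 83, 72, 67, 66, 66
The 2 values of 83 occupy positions 1–2 → each gets rank 1.
The 2 values of 66 occupy positions 5–6 → each gets rank 5.
Batch X values → pooled ranks: 66→5, 83→1
Mean rank = (5 + 1) / 2 = 3.00

3.00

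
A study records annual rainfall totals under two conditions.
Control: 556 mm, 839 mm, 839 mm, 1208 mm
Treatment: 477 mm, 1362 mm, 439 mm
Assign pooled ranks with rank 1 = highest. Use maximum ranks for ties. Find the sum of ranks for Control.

15

Sorted (descending): 1362, 1208, 839, 839, 556, 477, 439
The 2 values of 839 occupy positions 3–4 → each gets rank 4.
Control values → pooled ranks: 556→5, 839→4, 839→4, 1208→2
Rank sum = 5 + 4 + 4 + 2 = 15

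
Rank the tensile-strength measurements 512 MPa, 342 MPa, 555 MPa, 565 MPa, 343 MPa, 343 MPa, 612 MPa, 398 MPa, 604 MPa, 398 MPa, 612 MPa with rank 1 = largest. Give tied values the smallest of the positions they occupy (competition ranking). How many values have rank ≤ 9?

Sorted (descending): 612, 612, 604, 565, 555, 512, 398, 398, 343, 343, 342
The 2 values of 612 occupy positions 1–2 → each gets rank 1.
The 2 values of 398 occupy positions 7–8 → each gets rank 7.
The 2 values of 343 occupy positions 9–10 → each gets rank 9.
Ranks ≤ 9: {1, 1, 3, 4, 5, 6, 7, 7, 9, 9} → 10 values.

10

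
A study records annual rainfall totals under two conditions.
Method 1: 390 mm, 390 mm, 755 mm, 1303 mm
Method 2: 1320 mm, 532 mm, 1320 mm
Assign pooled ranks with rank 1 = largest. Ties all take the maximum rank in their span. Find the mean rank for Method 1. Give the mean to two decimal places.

Sorted (descending): 1320, 1320, 1303, 755, 532, 390, 390
The 2 values of 1320 occupy positions 1–2 → each gets rank 2.
The 2 values of 390 occupy positions 6–7 → each gets rank 7.
Method 1 values → pooled ranks: 390→7, 390→7, 755→4, 1303→3
Mean rank = (7 + 7 + 4 + 3) / 4 = 5.25

5.25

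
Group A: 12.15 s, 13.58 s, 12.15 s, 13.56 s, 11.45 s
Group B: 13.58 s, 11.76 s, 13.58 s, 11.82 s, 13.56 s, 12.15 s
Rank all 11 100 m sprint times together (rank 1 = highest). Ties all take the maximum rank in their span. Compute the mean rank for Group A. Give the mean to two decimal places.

Sorted (descending): 13.58, 13.58, 13.58, 13.56, 13.56, 12.15, 12.15, 12.15, 11.82, 11.76, 11.45
The 3 values of 13.58 occupy positions 1–3 → each gets rank 3.
The 2 values of 13.56 occupy positions 4–5 → each gets rank 5.
The 3 values of 12.15 occupy positions 6–8 → each gets rank 8.
Group A values → pooled ranks: 12.15→8, 13.58→3, 12.15→8, 13.56→5, 11.45→11
Mean rank = (8 + 3 + 8 + 5 + 11) / 5 = 7.00

7.00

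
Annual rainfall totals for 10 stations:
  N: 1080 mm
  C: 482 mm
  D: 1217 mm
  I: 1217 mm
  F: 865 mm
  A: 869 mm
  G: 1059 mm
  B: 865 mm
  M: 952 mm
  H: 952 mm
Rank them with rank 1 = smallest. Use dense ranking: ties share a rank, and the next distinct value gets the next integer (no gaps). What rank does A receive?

3

Sorted (ascending): 482, 865, 865, 869, 952, 952, 1059, 1080, 1217, 1217
The 2 values of 865 share dense rank 2.
The 2 values of 952 share dense rank 4.
The 2 values of 1217 share dense rank 7.
Remaining distinct values take the next consecutive integers.
A has value 869 mm → rank 3.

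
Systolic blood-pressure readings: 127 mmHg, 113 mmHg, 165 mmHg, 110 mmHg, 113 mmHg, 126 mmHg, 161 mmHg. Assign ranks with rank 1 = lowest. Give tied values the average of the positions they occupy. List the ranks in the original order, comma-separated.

Sorted (ascending): 110, 113, 113, 126, 127, 161, 165
The 2 values of 113 occupy positions 2–3 → average rank (2+3)/2 = 2.5.

5, 2.5, 7, 1, 2.5, 4, 6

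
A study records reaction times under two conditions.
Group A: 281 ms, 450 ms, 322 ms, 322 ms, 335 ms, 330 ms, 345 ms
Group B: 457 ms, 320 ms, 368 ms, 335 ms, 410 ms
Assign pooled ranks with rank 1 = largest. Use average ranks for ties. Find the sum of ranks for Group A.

Sorted (descending): 457, 450, 410, 368, 345, 335, 335, 330, 322, 322, 320, 281
The 2 values of 335 occupy positions 6–7 → average rank (6+7)/2 = 6.5.
The 2 values of 322 occupy positions 9–10 → average rank (9+10)/2 = 9.5.
Group A values → pooled ranks: 281→12, 450→2, 322→9.5, 322→9.5, 335→6.5, 330→8, 345→5
Rank sum = 12 + 2 + 9.5 + 9.5 + 6.5 + 8 + 5 = 52.5

52.5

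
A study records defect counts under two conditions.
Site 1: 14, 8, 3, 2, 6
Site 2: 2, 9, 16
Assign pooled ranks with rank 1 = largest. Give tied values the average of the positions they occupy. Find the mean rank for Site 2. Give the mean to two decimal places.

3.83

Sorted (descending): 16, 14, 9, 8, 6, 3, 2, 2
The 2 values of 2 occupy positions 7–8 → average rank (7+8)/2 = 7.5.
Site 2 values → pooled ranks: 2→7.5, 9→3, 16→1
Mean rank = (7.5 + 3 + 1) / 3 = 3.83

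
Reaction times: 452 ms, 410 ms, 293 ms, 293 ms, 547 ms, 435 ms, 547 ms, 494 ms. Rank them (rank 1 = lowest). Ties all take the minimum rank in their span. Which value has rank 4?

Sorted (ascending): 293, 293, 410, 435, 452, 494, 547, 547
The 2 values of 293 occupy positions 1–2 → each gets rank 1.
The 2 values of 547 occupy positions 7–8 → each gets rank 7.
Rank 4 → value 435.

435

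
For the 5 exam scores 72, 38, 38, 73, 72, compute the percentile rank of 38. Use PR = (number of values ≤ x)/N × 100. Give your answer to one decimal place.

N = 5.
Strictly below 38: 0. Equal to 38: 2.
PR = 2/5 × 100 = 40.0

40.0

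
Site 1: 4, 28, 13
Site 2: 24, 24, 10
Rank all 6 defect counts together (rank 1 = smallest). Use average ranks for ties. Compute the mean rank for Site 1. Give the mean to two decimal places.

Sorted (ascending): 4, 10, 13, 24, 24, 28
The 2 values of 24 occupy positions 4–5 → average rank (4+5)/2 = 4.5.
Site 1 values → pooled ranks: 4→1, 28→6, 13→3
Mean rank = (1 + 6 + 3) / 3 = 3.33

3.33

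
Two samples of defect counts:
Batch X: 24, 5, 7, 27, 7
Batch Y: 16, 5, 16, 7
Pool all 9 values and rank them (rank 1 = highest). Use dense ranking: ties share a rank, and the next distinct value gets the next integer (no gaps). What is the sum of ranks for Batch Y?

Sorted (descending): 27, 24, 16, 16, 7, 7, 7, 5, 5
The 2 values of 16 share dense rank 3.
The 3 values of 7 share dense rank 4.
The 2 values of 5 share dense rank 5.
Remaining distinct values take the next consecutive integers.
Batch Y values → pooled ranks: 16→3, 5→5, 16→3, 7→4
Rank sum = 3 + 5 + 3 + 4 = 15

15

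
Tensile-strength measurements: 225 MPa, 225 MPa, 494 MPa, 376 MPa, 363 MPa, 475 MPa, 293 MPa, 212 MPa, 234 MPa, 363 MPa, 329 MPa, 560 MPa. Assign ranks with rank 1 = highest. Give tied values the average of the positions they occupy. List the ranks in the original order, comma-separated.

Sorted (descending): 560, 494, 475, 376, 363, 363, 329, 293, 234, 225, 225, 212
The 2 values of 363 occupy positions 5–6 → average rank (5+6)/2 = 5.5.
The 2 values of 225 occupy positions 10–11 → average rank (10+11)/2 = 10.5.

10.5, 10.5, 2, 4, 5.5, 3, 8, 12, 9, 5.5, 7, 1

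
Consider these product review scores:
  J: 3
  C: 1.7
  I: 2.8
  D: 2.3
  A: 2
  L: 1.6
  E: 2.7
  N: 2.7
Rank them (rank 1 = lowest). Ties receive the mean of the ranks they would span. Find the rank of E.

5.5

Sorted (ascending): 1.6, 1.7, 2, 2.3, 2.7, 2.7, 2.8, 3
The 2 values of 2.7 occupy positions 5–6 → average rank (5+6)/2 = 5.5.
E has value 2.7 → rank 5.5.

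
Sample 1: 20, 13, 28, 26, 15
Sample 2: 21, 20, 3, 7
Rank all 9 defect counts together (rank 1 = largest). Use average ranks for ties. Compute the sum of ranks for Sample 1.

Sorted (descending): 28, 26, 21, 20, 20, 15, 13, 7, 3
The 2 values of 20 occupy positions 4–5 → average rank (4+5)/2 = 4.5.
Sample 1 values → pooled ranks: 20→4.5, 13→7, 28→1, 26→2, 15→6
Rank sum = 4.5 + 7 + 1 + 2 + 6 = 20.5

20.5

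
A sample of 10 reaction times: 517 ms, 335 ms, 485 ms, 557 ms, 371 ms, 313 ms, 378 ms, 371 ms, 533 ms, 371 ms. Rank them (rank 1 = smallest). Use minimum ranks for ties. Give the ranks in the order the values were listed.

Sorted (ascending): 313, 335, 371, 371, 371, 378, 485, 517, 533, 557
The 3 values of 371 occupy positions 3–5 → each gets rank 3.

8, 2, 7, 10, 3, 1, 6, 3, 9, 3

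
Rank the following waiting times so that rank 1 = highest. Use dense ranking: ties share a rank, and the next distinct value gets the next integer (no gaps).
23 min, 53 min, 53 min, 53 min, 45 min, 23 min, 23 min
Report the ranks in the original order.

Sorted (descending): 53, 53, 53, 45, 23, 23, 23
The 3 values of 53 share dense rank 1.
The 3 values of 23 share dense rank 3.
Remaining distinct values take the next consecutive integers.

3, 1, 1, 1, 2, 3, 3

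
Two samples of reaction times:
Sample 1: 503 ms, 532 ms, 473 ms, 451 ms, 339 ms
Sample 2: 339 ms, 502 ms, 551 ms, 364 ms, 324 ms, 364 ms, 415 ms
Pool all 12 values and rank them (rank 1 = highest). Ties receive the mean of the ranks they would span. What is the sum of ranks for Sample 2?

Sorted (descending): 551, 532, 503, 502, 473, 451, 415, 364, 364, 339, 339, 324
The 2 values of 364 occupy positions 8–9 → average rank (8+9)/2 = 8.5.
The 2 values of 339 occupy positions 10–11 → average rank (10+11)/2 = 10.5.
Sample 2 values → pooled ranks: 339→10.5, 502→4, 551→1, 364→8.5, 324→12, 364→8.5, 415→7
Rank sum = 10.5 + 4 + 1 + 8.5 + 12 + 8.5 + 7 = 51.5

51.5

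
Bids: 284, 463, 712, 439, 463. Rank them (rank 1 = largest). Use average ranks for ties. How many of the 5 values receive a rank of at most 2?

Sorted (descending): 712, 463, 463, 439, 284
The 2 values of 463 occupy positions 2–3 → average rank (2+3)/2 = 2.5.
Ranks ≤ 2: {1} → 1 value.

1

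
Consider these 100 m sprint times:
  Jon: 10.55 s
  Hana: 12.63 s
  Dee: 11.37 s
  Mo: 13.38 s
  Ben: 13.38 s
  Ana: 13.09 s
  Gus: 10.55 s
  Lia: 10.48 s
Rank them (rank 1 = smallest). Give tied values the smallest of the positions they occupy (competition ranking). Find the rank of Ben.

Sorted (ascending): 10.48, 10.55, 10.55, 11.37, 12.63, 13.09, 13.38, 13.38
The 2 values of 10.55 occupy positions 2–3 → each gets rank 2.
The 2 values of 13.38 occupy positions 7–8 → each gets rank 7.
Ben has value 13.38 s → rank 7.

7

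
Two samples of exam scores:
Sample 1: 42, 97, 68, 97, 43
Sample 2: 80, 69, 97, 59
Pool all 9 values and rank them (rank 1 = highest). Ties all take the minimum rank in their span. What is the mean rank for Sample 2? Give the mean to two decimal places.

Sorted (descending): 97, 97, 97, 80, 69, 68, 59, 43, 42
The 3 values of 97 occupy positions 1–3 → each gets rank 1.
Sample 2 values → pooled ranks: 80→4, 69→5, 97→1, 59→7
Mean rank = (4 + 5 + 1 + 7) / 4 = 4.25

4.25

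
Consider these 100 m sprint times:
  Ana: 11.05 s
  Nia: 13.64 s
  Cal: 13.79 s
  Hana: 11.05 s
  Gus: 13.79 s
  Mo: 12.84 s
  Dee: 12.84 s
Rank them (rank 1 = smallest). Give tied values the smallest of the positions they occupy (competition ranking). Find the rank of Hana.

1

Sorted (ascending): 11.05, 11.05, 12.84, 12.84, 13.64, 13.79, 13.79
The 2 values of 11.05 occupy positions 1–2 → each gets rank 1.
The 2 values of 12.84 occupy positions 3–4 → each gets rank 3.
The 2 values of 13.79 occupy positions 6–7 → each gets rank 6.
Hana has value 11.05 s → rank 1.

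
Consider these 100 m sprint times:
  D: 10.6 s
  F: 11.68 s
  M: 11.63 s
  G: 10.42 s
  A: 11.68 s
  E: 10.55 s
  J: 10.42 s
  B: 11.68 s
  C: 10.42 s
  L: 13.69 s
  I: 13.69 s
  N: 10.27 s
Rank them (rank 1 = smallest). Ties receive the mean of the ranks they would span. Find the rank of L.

11.5

Sorted (ascending): 10.27, 10.42, 10.42, 10.42, 10.55, 10.6, 11.63, 11.68, 11.68, 11.68, 13.69, 13.69
The 3 values of 10.42 occupy positions 2–4 → average rank 3.
The 3 values of 11.68 occupy positions 8–10 → average rank 9.
The 2 values of 13.69 occupy positions 11–12 → average rank (11+12)/2 = 11.5.
L has value 13.69 s → rank 11.5.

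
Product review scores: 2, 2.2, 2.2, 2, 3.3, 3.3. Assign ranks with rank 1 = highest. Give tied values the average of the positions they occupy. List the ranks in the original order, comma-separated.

5.5, 3.5, 3.5, 5.5, 1.5, 1.5

Sorted (descending): 3.3, 3.3, 2.2, 2.2, 2, 2
The 2 values of 3.3 occupy positions 1–2 → average rank (1+2)/2 = 1.5.
The 2 values of 2.2 occupy positions 3–4 → average rank (3+4)/2 = 3.5.
The 2 values of 2 occupy positions 5–6 → average rank (5+6)/2 = 5.5.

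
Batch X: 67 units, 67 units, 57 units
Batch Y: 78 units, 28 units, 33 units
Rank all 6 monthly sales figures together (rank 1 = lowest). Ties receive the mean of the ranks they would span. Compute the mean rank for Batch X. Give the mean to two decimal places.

Sorted (ascending): 28, 33, 57, 67, 67, 78
The 2 values of 67 occupy positions 4–5 → average rank (4+5)/2 = 4.5.
Batch X values → pooled ranks: 67→4.5, 67→4.5, 57→3
Mean rank = (4.5 + 4.5 + 3) / 3 = 4.00

4.00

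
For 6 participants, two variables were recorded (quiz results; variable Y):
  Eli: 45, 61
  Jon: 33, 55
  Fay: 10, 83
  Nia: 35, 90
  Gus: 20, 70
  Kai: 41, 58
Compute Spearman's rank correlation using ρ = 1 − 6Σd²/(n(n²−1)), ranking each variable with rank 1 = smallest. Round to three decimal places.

-0.314

Ranks of variable 1: 6, 3, 1, 4, 2, 5
Ranks of variable 2: 3, 1, 5, 6, 4, 2
d = r₁ − r₂: 3, 2, -4, -2, -2, 3
d²: 9, 4, 16, 4, 4, 9; Σd² = 46
ρ = 1 − 6·46/(6·35) = 1 − 276/210 = -0.314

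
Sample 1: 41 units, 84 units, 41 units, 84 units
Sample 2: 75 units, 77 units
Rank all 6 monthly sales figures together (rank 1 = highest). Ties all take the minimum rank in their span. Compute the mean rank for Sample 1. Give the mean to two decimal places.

3.00

Sorted (descending): 84, 84, 77, 75, 41, 41
The 2 values of 84 occupy positions 1–2 → each gets rank 1.
The 2 values of 41 occupy positions 5–6 → each gets rank 5.
Sample 1 values → pooled ranks: 41→5, 84→1, 41→5, 84→1
Mean rank = (5 + 1 + 5 + 1) / 4 = 3.00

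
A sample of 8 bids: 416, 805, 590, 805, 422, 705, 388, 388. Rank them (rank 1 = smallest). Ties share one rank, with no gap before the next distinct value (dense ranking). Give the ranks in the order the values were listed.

2, 6, 4, 6, 3, 5, 1, 1

Sorted (ascending): 388, 388, 416, 422, 590, 705, 805, 805
The 2 values of 388 share dense rank 1.
The 2 values of 805 share dense rank 6.
Remaining distinct values take the next consecutive integers.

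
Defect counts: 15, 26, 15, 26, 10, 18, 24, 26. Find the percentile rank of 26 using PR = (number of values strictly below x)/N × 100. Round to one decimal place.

N = 8.
Strictly below 26: 5. Equal to 26: 3.
PR = 5/8 × 100 = 62.5

62.5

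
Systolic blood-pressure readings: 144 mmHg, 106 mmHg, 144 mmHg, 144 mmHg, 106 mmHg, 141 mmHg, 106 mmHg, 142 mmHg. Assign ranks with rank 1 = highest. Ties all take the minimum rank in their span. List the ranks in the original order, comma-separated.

Sorted (descending): 144, 144, 144, 142, 141, 106, 106, 106
The 3 values of 144 occupy positions 1–3 → each gets rank 1.
The 3 values of 106 occupy positions 6–8 → each gets rank 6.

1, 6, 1, 1, 6, 5, 6, 4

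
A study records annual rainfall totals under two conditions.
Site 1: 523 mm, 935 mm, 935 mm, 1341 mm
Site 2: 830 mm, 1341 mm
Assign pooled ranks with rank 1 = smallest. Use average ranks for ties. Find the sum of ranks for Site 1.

Sorted (ascending): 523, 830, 935, 935, 1341, 1341
The 2 values of 935 occupy positions 3–4 → average rank (3+4)/2 = 3.5.
The 2 values of 1341 occupy positions 5–6 → average rank (5+6)/2 = 5.5.
Site 1 values → pooled ranks: 523→1, 935→3.5, 935→3.5, 1341→5.5
Rank sum = 1 + 3.5 + 3.5 + 5.5 = 13.5

13.5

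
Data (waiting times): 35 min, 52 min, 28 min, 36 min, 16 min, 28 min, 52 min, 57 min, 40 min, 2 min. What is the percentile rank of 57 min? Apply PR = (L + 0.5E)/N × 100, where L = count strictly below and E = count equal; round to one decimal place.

N = 10.
Strictly below 57: 9. Equal to 57: 1.
PR = (9 + 0.5·1)/10 × 100 = 95.0

95.0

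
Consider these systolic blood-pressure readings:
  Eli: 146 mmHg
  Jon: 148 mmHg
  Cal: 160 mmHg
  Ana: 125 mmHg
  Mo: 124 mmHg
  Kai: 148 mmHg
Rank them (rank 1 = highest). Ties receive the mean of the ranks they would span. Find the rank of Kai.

2.5

Sorted (descending): 160, 148, 148, 146, 125, 124
The 2 values of 148 occupy positions 2–3 → average rank (2+3)/2 = 2.5.
Kai has value 148 mmHg → rank 2.5.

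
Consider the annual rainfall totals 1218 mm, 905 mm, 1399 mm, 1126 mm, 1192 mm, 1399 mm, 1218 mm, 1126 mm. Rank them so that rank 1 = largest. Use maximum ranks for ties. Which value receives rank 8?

905

Sorted (descending): 1399, 1399, 1218, 1218, 1192, 1126, 1126, 905
The 2 values of 1399 occupy positions 1–2 → each gets rank 2.
The 2 values of 1218 occupy positions 3–4 → each gets rank 4.
The 2 values of 1126 occupy positions 6–7 → each gets rank 7.
Rank 8 → value 905.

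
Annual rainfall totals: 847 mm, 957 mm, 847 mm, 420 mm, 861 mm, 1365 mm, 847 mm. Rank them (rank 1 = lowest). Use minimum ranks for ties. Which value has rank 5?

Sorted (ascending): 420, 847, 847, 847, 861, 957, 1365
The 3 values of 847 occupy positions 2–4 → each gets rank 2.
Rank 5 → value 861.

861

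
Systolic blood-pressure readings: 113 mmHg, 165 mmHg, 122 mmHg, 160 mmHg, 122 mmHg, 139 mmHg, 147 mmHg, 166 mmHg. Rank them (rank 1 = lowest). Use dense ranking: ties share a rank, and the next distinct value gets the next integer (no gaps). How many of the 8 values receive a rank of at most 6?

7

Sorted (ascending): 113, 122, 122, 139, 147, 160, 165, 166
The 2 values of 122 share dense rank 2.
Remaining distinct values take the next consecutive integers.
Ranks ≤ 6: {1, 2, 2, 3, 4, 5, 6} → 7 values.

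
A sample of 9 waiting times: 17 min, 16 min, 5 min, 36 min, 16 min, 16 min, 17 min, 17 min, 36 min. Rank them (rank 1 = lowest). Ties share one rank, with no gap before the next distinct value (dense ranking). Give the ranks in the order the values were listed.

Sorted (ascending): 5, 16, 16, 16, 17, 17, 17, 36, 36
The 3 values of 16 share dense rank 2.
The 3 values of 17 share dense rank 3.
The 2 values of 36 share dense rank 4.
Remaining distinct values take the next consecutive integers.

3, 2, 1, 4, 2, 2, 3, 3, 4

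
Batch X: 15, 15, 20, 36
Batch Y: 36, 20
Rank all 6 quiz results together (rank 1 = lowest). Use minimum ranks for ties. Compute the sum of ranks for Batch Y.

Sorted (ascending): 15, 15, 20, 20, 36, 36
The 2 values of 15 occupy positions 1–2 → each gets rank 1.
The 2 values of 20 occupy positions 3–4 → each gets rank 3.
The 2 values of 36 occupy positions 5–6 → each gets rank 5.
Batch Y values → pooled ranks: 36→5, 20→3
Rank sum = 5 + 3 = 8

8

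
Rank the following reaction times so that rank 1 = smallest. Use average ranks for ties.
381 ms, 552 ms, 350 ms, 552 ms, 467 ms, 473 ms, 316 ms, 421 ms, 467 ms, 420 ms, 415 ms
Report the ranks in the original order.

Sorted (ascending): 316, 350, 381, 415, 420, 421, 467, 467, 473, 552, 552
The 2 values of 467 occupy positions 7–8 → average rank (7+8)/2 = 7.5.
The 2 values of 552 occupy positions 10–11 → average rank (10+11)/2 = 10.5.

3, 10.5, 2, 10.5, 7.5, 9, 1, 6, 7.5, 5, 4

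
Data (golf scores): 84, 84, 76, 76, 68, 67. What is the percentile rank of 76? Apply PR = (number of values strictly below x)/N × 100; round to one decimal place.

33.3

N = 6.
Strictly below 76: 2. Equal to 76: 2.
PR = 2/6 × 100 = 33.3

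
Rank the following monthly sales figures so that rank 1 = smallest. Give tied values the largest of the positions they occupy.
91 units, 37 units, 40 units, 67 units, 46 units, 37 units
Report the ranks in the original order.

6, 2, 3, 5, 4, 2

Sorted (ascending): 37, 37, 40, 46, 67, 91
The 2 values of 37 occupy positions 1–2 → each gets rank 2.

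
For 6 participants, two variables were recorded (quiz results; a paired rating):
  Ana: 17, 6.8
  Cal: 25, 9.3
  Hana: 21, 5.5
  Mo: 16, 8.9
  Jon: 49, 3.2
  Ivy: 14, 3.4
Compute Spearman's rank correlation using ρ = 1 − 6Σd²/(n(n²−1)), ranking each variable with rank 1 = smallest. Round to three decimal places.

-0.086

Ranks of variable 1: 3, 5, 4, 2, 6, 1
Ranks of variable 2: 4, 6, 3, 5, 1, 2
d = r₁ − r₂: -1, -1, 1, -3, 5, -1
d²: 1, 1, 1, 9, 25, 1; Σd² = 38
ρ = 1 − 6·38/(6·35) = 1 − 228/210 = -0.086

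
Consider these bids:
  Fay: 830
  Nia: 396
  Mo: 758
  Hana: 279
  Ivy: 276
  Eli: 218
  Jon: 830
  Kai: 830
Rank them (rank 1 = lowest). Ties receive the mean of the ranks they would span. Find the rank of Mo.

5

Sorted (ascending): 218, 276, 279, 396, 758, 830, 830, 830
The 3 values of 830 occupy positions 6–8 → average rank 7.
Mo has value 758 → rank 5.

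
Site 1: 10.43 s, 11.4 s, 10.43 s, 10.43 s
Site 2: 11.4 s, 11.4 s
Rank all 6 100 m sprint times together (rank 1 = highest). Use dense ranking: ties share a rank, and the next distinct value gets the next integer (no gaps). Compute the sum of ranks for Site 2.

2

Sorted (descending): 11.4, 11.4, 11.4, 10.43, 10.43, 10.43
The 3 values of 11.4 share dense rank 1.
The 3 values of 10.43 share dense rank 2.
Site 2 values → pooled ranks: 11.4→1, 11.4→1
Rank sum = 1 + 1 = 2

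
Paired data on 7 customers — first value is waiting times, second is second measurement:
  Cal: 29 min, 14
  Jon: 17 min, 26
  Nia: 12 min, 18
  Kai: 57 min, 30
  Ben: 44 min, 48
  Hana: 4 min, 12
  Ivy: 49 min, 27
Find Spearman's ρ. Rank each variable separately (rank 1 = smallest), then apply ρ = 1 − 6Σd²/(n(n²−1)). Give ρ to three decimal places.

Ranks of variable 1: 4, 3, 2, 7, 5, 1, 6
Ranks of variable 2: 2, 4, 3, 6, 7, 1, 5
d = r₁ − r₂: 2, -1, -1, 1, -2, 0, 1
d²: 4, 1, 1, 1, 4, 0, 1; Σd² = 12
ρ = 1 − 6·12/(7·48) = 1 − 72/336 = 0.786

0.786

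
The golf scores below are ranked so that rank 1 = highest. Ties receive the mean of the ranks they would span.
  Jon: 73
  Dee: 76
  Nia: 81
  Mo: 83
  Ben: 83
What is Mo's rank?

Sorted (descending): 83, 83, 81, 76, 73
The 2 values of 83 occupy positions 1–2 → average rank (1+2)/2 = 1.5.
Mo has value 83 → rank 1.5.

1.5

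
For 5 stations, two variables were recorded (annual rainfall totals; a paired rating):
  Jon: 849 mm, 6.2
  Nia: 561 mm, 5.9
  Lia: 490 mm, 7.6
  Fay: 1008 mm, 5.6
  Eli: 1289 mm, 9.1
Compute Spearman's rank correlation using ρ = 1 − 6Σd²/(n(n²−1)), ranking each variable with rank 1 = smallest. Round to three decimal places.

Ranks of variable 1: 3, 2, 1, 4, 5
Ranks of variable 2: 3, 2, 4, 1, 5
d = r₁ − r₂: 0, 0, -3, 3, 0
d²: 0, 0, 9, 9, 0; Σd² = 18
ρ = 1 − 6·18/(5·24) = 1 − 108/120 = 0.100

0.100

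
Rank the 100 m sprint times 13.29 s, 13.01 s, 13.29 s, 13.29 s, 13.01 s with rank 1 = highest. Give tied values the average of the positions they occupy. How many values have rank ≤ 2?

Sorted (descending): 13.29, 13.29, 13.29, 13.01, 13.01
The 3 values of 13.29 occupy positions 1–3 → average rank 2.
The 2 values of 13.01 occupy positions 4–5 → average rank (4+5)/2 = 4.5.
Ranks ≤ 2: {2, 2, 2} → 3 values.

3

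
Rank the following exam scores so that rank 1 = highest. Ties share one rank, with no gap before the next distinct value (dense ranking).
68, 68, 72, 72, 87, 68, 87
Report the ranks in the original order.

Sorted (descending): 87, 87, 72, 72, 68, 68, 68
The 2 values of 87 share dense rank 1.
The 2 values of 72 share dense rank 2.
The 3 values of 68 share dense rank 3.

3, 3, 2, 2, 1, 3, 1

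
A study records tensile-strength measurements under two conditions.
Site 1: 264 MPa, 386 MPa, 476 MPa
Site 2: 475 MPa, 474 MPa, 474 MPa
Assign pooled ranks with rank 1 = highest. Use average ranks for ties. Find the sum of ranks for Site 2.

9

Sorted (descending): 476, 475, 474, 474, 386, 264
The 2 values of 474 occupy positions 3–4 → average rank (3+4)/2 = 3.5.
Site 2 values → pooled ranks: 475→2, 474→3.5, 474→3.5
Rank sum = 2 + 3.5 + 3.5 = 9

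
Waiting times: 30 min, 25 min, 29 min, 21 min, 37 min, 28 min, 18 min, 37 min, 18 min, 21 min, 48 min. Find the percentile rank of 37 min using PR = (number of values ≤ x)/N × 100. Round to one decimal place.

N = 11.
Strictly below 37: 8. Equal to 37: 2.
PR = 10/11 × 100 = 90.9

90.9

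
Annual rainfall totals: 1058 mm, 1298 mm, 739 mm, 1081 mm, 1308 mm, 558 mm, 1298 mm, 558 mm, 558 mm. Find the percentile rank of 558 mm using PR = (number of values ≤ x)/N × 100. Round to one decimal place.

33.3

N = 9.
Strictly below 558: 0. Equal to 558: 3.
PR = 3/9 × 100 = 33.3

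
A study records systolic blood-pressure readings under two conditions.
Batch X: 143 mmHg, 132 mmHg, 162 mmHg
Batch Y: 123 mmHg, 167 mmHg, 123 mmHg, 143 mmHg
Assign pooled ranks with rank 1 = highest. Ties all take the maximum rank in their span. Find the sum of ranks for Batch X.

Sorted (descending): 167, 162, 143, 143, 132, 123, 123
The 2 values of 143 occupy positions 3–4 → each gets rank 4.
The 2 values of 123 occupy positions 6–7 → each gets rank 7.
Batch X values → pooled ranks: 143→4, 132→5, 162→2
Rank sum = 4 + 5 + 2 = 11

11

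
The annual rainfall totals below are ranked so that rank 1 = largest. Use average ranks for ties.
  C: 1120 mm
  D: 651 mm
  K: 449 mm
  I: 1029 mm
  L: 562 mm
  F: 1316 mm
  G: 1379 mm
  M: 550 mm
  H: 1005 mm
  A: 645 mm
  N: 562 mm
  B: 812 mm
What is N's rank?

9.5

Sorted (descending): 1379, 1316, 1120, 1029, 1005, 812, 651, 645, 562, 562, 550, 449
The 2 values of 562 occupy positions 9–10 → average rank (9+10)/2 = 9.5.
N has value 562 mm → rank 9.5.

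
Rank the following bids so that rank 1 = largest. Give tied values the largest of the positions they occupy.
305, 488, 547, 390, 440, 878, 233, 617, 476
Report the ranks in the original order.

8, 4, 3, 7, 6, 1, 9, 2, 5

Sorted (descending): 878, 617, 547, 488, 476, 440, 390, 305, 233
No ties — each value takes its position as its rank.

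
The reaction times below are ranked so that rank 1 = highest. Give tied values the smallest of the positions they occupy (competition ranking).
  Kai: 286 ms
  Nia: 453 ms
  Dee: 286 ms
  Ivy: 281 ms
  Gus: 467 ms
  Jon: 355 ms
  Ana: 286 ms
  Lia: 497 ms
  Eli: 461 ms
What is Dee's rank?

6

Sorted (descending): 497, 467, 461, 453, 355, 286, 286, 286, 281
The 3 values of 286 occupy positions 6–8 → each gets rank 6.
Dee has value 286 ms → rank 6.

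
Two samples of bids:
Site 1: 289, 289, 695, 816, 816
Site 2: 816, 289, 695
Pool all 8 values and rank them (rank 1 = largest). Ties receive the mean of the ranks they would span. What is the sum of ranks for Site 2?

Sorted (descending): 816, 816, 816, 695, 695, 289, 289, 289
The 3 values of 816 occupy positions 1–3 → average rank 2.
The 2 values of 695 occupy positions 4–5 → average rank (4+5)/2 = 4.5.
The 3 values of 289 occupy positions 6–8 → average rank 7.
Site 2 values → pooled ranks: 816→2, 289→7, 695→4.5
Rank sum = 2 + 7 + 4.5 = 13.5

13.5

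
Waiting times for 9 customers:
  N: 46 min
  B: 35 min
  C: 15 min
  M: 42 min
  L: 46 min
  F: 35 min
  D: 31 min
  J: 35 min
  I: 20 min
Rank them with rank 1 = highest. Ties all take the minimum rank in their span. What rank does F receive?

Sorted (descending): 46, 46, 42, 35, 35, 35, 31, 20, 15
The 2 values of 46 occupy positions 1–2 → each gets rank 1.
The 3 values of 35 occupy positions 4–6 → each gets rank 4.
F has value 35 min → rank 4.

4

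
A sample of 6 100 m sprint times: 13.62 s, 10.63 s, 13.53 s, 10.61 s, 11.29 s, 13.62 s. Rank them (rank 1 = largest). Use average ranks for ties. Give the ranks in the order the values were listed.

Sorted (descending): 13.62, 13.62, 13.53, 11.29, 10.63, 10.61
The 2 values of 13.62 occupy positions 1–2 → average rank (1+2)/2 = 1.5.

1.5, 5, 3, 6, 4, 1.5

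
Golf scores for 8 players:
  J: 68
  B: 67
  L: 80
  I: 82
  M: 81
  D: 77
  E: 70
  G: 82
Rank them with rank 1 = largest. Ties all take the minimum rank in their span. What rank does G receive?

Sorted (descending): 82, 82, 81, 80, 77, 70, 68, 67
The 2 values of 82 occupy positions 1–2 → each gets rank 1.
G has value 82 → rank 1.

1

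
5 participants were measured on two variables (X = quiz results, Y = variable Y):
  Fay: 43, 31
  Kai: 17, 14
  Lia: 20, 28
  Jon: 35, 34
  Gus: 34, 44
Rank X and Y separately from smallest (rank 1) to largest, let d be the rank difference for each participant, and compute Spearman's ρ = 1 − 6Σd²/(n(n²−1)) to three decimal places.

Ranks of variable 1: 5, 1, 2, 4, 3
Ranks of variable 2: 3, 1, 2, 4, 5
d = r₁ − r₂: 2, 0, 0, 0, -2
d²: 4, 0, 0, 0, 4; Σd² = 8
ρ = 1 − 6·8/(5·24) = 1 − 48/120 = 0.600

0.600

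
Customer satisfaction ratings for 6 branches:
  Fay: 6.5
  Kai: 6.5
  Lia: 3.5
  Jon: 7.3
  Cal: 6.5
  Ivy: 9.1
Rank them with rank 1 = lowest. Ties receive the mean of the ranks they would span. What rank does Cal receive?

3

Sorted (ascending): 3.5, 6.5, 6.5, 6.5, 7.3, 9.1
The 3 values of 6.5 occupy positions 2–4 → average rank 3.
Cal has value 6.5 → rank 3.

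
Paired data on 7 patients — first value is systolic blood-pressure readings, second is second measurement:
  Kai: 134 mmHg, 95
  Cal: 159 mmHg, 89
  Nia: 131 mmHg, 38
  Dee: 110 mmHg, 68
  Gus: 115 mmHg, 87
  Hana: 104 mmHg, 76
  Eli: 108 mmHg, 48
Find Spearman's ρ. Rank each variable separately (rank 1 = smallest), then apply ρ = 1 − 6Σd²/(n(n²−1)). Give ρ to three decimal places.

0.500

Ranks of variable 1: 6, 7, 5, 3, 4, 1, 2
Ranks of variable 2: 7, 6, 1, 3, 5, 4, 2
d = r₁ − r₂: -1, 1, 4, 0, -1, -3, 0
d²: 1, 1, 16, 0, 1, 9, 0; Σd² = 28
ρ = 1 − 6·28/(7·48) = 1 − 168/336 = 0.500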